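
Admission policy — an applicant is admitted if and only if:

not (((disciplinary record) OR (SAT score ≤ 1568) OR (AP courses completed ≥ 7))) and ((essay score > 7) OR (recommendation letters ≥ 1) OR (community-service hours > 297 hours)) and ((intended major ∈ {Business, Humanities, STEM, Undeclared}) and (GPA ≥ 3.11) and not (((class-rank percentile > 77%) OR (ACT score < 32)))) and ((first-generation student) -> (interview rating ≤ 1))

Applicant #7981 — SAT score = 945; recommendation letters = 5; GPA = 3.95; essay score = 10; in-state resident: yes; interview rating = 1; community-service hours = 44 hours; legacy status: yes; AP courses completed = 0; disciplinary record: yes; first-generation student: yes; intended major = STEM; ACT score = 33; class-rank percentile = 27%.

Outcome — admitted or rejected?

Atomic conditions:
  disciplinary record: yes → true
  SAT score ≤ 1568: 945 ≤ 1568 is true
  AP courses completed ≥ 7: 0 ≥ 7 is false
  essay score > 7: 10 > 7 is true
  recommendation letters ≥ 1: 5 ≥ 1 is true
  community-service hours > 297 hours: 44 > 297 is false
  intended major ∈ {Business, Humanities, STEM, Undeclared}: STEM is in the set → true
  GPA ≥ 3.11: 3.95 ≥ 3.11 is true
  class-rank percentile > 77%: 27 > 77 is false
  ACT score < 32: 33 < 32 is false
  first-generation student: yes → true
  interview rating ≤ 1: 1 ≤ 1 is true
Combine:
[1.1] true OR true OR false = true
[1] NOT true = false
[2] true OR true OR false = true
[3.3.1] false OR false = false
[3.3] NOT false = true
[3] true AND true AND true = true
[4] true → true = true
[root] false AND true AND true AND true = false
Overall: false → rejected

Rejected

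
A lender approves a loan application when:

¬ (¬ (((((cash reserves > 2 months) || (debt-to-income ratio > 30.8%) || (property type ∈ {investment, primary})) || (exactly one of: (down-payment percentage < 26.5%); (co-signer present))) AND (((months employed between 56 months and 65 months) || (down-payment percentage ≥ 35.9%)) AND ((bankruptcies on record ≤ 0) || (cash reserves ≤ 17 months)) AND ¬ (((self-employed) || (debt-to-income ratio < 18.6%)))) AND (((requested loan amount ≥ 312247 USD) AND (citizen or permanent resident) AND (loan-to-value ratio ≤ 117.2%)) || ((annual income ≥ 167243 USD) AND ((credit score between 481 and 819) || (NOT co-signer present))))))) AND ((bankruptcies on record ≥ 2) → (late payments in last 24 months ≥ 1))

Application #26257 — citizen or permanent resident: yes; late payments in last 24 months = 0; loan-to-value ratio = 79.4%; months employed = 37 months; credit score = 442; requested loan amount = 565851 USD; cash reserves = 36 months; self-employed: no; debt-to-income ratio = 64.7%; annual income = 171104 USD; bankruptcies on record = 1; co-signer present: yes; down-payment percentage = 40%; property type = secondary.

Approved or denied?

Denied

Atomic conditions:
  cash reserves > 2 months: 36 > 2 is true
  debt-to-income ratio > 30.8%: 64.7 > 30.8 is true
  property type ∈ {investment, primary}: secondary is not in the set → false
  down-payment percentage < 26.5%: 40 < 26.5 is false
  co-signer present: yes → true
  months employed between 56 months and 65 months: 37 in [56, 65] is false
  down-payment percentage ≥ 35.9%: 40 ≥ 35.9 is true
  bankruptcies on record ≤ 0: 1 ≤ 0 is false
  cash reserves ≤ 17 months: 36 ≤ 17 is false
  self-employed: no → false
  debt-to-income ratio < 18.6%: 64.7 < 18.6 is false
  requested loan amount ≥ 312247 USD: 565851 ≥ 312247 is true
  citizen or permanent resident: yes → true
  loan-to-value ratio ≤ 117.2%: 79.4 ≤ 117.2 is true
  annual income ≥ 167243 USD: 171104 ≥ 167243 is true
  credit score between 481 and 819: 442 in [481, 819] is false
  NOT co-signer present: yes → false
  bankruptcies on record ≥ 2: 1 ≥ 2 is false
  late payments in last 24 months ≥ 1: 0 ≥ 1 is false
Combine:
[1.1.1.1.1] true OR true OR false = true
[1.1.1.1.2] exactly-one(false, true) = true
[1.1.1.1] true OR true = true
[1.1.1.2.1] false OR true = true
[1.1.1.2.2] false OR false = false
[1.1.1.2.3.1] false OR false = false
[1.1.1.2.3] NOT false = true
[1.1.1.2] true AND false AND true = false
[1.1.1.3.1] true AND true AND true = true
[1.1.1.3.2.2] false OR false = false
[1.1.1.3.2] true AND false = false
[1.1.1.3] true OR false = true
[1.1.1] true AND false AND true = false
[1.1] NOT false = true
[1] NOT true = false
[2] false → false (antecedent false ⇒ implication holds) = true
[root] false AND true = false
Overall: false → denied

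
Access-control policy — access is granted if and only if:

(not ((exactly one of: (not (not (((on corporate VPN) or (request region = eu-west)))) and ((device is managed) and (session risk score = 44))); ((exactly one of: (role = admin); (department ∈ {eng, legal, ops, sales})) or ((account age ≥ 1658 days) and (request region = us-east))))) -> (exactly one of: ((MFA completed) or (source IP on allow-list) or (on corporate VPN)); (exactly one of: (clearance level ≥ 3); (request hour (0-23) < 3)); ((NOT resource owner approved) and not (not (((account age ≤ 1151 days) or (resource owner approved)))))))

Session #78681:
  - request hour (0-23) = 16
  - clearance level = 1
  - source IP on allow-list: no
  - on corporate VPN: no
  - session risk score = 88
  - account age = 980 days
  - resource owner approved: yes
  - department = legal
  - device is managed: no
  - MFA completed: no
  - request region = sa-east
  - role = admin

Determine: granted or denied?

Denied

Atomic conditions:
  on corporate VPN: no → false
  request region = eu-west: sa-east == eu-west is false
  device is managed: no → false
  session risk score = 44: 88 == 44 is false
  role = admin: admin == admin is true
  department ∈ {eng, legal, ops, sales}: legal is in the set → true
  account age ≥ 1658 days: 980 ≥ 1658 is false
  request region = us-east: sa-east == us-east is false
  MFA completed: no → false
  source IP on allow-list: no → false
  clearance level ≥ 3: 1 ≥ 3 is false
  request hour (0-23) < 3: 16 < 3 is false
  NOT resource owner approved: yes → false
  account age ≤ 1151 days: 980 ≤ 1151 is true
  resource owner approved: yes → true
Combine:
[1.1.1.1.1.1] false OR false = false
[1.1.1.1.1] NOT false = true
[1.1.1.1] NOT true = false
[1.1.1.2] false AND false = false
[1.1.1] false AND false = false
[1.1.2.1] exactly-one(true, true) = false
[1.1.2.2] false AND false = false
[1.1.2] false OR false = false
[1.1] exactly-one(false, false) = false
[1] NOT false = true
[2.1] false OR false OR false = false
[2.2] exactly-one(false, false) = false
[2.3.2.1.1] true OR true = true
[2.3.2.1] NOT true = false
[2.3.2] NOT false = true
[2.3] false AND true = false
[2] exactly-one(false, false, false) = false
[root] true → false = false
Overall: false → denied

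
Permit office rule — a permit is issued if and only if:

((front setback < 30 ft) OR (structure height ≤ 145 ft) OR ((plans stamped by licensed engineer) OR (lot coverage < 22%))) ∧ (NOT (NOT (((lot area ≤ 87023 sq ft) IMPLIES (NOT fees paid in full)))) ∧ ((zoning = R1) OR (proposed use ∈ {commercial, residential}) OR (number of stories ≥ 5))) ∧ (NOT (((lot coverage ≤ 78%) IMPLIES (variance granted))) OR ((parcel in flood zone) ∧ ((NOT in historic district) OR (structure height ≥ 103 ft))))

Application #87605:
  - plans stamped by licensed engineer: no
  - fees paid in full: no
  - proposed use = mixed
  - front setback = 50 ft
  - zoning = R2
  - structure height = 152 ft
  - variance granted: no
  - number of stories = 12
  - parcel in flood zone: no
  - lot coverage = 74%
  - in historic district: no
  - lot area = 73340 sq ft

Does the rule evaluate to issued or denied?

Atomic conditions:
  front setback < 30 ft: 50 < 30 is false
  structure height ≤ 145 ft: 152 ≤ 145 is false
  plans stamped by licensed engineer: no → false
  lot coverage < 22%: 74 < 22 is false
  lot area ≤ 87023 sq ft: 73340 ≤ 87023 is true
  NOT fees paid in full: no → true
  zoning = R1: R2 == R1 is false
  proposed use ∈ {commercial, residential}: mixed is not in the set → false
  number of stories ≥ 5: 12 ≥ 5 is true
  lot coverage ≤ 78%: 74 ≤ 78 is true
  variance granted: no → false
  parcel in flood zone: no → false
  NOT in historic district: no → true
  structure height ≥ 103 ft: 152 ≥ 103 is true
Combine:
[1.3] false OR false = false
[1] false OR false OR false = false
[2.1.1.1] true → true = true
[2.1.1] NOT true = false
[2.1] NOT false = true
[2.2] false OR false OR true = true
[2] true AND true = true
[3.1.1] true → false = false
[3.1] NOT false = true
[3.2.2] true OR true = true
[3.2] false AND true = false
[3] true OR false = true
[root] false AND true AND true = false
Overall: false → denied

Denied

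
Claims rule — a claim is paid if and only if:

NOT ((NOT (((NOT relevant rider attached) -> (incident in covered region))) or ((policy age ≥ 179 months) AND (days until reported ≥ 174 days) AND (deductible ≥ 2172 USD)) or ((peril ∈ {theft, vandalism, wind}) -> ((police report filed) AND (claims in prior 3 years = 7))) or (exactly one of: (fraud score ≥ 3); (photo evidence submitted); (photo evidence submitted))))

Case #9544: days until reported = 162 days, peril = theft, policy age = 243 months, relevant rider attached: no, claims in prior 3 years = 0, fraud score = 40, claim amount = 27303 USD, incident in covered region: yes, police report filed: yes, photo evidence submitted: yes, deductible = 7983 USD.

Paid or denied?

Paid

Atomic conditions:
  NOT relevant rider attached: no → true
  incident in covered region: yes → true
  policy age ≥ 179 months: 243 ≥ 179 is true
  days until reported ≥ 174 days: 162 ≥ 174 is false
  deductible ≥ 2172 USD: 7983 ≥ 2172 is true
  peril ∈ {theft, vandalism, wind}: theft is in the set → true
  police report filed: yes → true
  claims in prior 3 years = 7: 0 == 7 is false
  fraud score ≥ 3: 40 ≥ 3 is true
  photo evidence submitted: yes → true
Combine:
[1.1.1] true → true = true
[1.1] NOT true = false
[1.2] true AND false AND true = false
[1.3.2] true AND false = false
[1.3] true → false = false
[1.4] exactly-one(true, true, true) = false
[1] false OR false OR false OR false = false
[root] NOT false = true
Overall: true → paid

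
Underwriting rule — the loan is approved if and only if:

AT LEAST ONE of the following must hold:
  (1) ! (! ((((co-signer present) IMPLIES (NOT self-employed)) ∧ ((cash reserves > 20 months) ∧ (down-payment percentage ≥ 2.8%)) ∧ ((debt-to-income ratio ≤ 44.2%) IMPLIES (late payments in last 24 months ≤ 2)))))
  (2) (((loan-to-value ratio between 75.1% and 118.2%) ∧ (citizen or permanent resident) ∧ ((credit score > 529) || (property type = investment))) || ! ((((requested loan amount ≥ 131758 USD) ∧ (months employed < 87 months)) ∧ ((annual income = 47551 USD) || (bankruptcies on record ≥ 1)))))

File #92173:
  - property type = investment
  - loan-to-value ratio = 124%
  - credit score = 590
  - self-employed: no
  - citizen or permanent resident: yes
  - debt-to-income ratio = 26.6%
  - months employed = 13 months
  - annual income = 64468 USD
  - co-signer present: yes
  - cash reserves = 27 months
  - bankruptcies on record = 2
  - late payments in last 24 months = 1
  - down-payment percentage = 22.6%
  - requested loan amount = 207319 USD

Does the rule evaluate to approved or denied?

Approved

Atomic conditions:
  co-signer present: yes → true
  NOT self-employed: no → true
  cash reserves > 20 months: 27 > 20 is true
  down-payment percentage ≥ 2.8%: 22.6 ≥ 2.8 is true
  debt-to-income ratio ≤ 44.2%: 26.6 ≤ 44.2 is true
  late payments in last 24 months ≤ 2: 1 ≤ 2 is true
  loan-to-value ratio between 75.1% and 118.2%: 124 in [75.1, 118.2] is false
  citizen or permanent resident: yes → true
  credit score > 529: 590 > 529 is true
  property type = investment: investment == investment is true
  requested loan amount ≥ 131758 USD: 207319 ≥ 131758 is true
  months employed < 87 months: 13 < 87 is true
  annual income = 47551 USD: 64468 == 47551 is false
  bankruptcies on record ≥ 1: 2 ≥ 1 is true
Combine:
[1.1.1.1] true → true = true
[1.1.1.2] true AND true = true
[1.1.1.3] true → true = true
[1.1.1] true AND true AND true = true
[1.1] NOT true = false
[1] NOT false = true
[2.1.3] true OR true = true
[2.1] false AND true AND true = false
[2.2.1.1] true AND true = true
[2.2.1.2] false OR true = true
[2.2.1] true AND true = true
[2.2] NOT true = false
[2] false OR false = false
[root] true OR false = true
Overall: true → approved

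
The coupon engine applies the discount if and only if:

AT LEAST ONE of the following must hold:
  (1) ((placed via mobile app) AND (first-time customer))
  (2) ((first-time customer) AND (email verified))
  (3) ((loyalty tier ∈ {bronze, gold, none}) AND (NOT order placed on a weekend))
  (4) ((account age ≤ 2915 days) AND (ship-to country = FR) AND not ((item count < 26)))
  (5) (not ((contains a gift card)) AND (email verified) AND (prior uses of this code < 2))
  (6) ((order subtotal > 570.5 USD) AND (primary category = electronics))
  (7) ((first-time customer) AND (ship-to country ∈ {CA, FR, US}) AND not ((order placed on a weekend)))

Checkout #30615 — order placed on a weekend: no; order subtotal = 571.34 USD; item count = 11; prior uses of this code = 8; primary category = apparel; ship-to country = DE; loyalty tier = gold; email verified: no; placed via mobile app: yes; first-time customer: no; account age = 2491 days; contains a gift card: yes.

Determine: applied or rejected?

Atomic conditions:
  placed via mobile app: yes → true
  first-time customer: no → false
  email verified: no → false
  loyalty tier ∈ {bronze, gold, none}: gold is in the set → true
  NOT order placed on a weekend: no → true
  account age ≤ 2915 days: 2491 ≤ 2915 is true
  ship-to country = FR: DE == FR is false
  item count < 26: 11 < 26 is true
  contains a gift card: yes → true
  prior uses of this code < 2: 8 < 2 is false
  order subtotal > 570.5 USD: 571.34 > 570.5 is true
  primary category = electronics: apparel == electronics is false
  ship-to country ∈ {CA, FR, US}: DE is not in the set → false
  order placed on a weekend: no → false
Combine:
[1] true AND false = false
[2] false AND false = false
[3] true AND true = true
[4.3] NOT true = false
[4] true AND false AND false = false
[5.1] NOT true = false
[5] false AND false AND false = false
[6] true AND false = false
[7.3] NOT false = true
[7] false AND false AND true = false
[root] false OR false OR true OR false OR false OR false OR false = true
Overall: true → applied

Applied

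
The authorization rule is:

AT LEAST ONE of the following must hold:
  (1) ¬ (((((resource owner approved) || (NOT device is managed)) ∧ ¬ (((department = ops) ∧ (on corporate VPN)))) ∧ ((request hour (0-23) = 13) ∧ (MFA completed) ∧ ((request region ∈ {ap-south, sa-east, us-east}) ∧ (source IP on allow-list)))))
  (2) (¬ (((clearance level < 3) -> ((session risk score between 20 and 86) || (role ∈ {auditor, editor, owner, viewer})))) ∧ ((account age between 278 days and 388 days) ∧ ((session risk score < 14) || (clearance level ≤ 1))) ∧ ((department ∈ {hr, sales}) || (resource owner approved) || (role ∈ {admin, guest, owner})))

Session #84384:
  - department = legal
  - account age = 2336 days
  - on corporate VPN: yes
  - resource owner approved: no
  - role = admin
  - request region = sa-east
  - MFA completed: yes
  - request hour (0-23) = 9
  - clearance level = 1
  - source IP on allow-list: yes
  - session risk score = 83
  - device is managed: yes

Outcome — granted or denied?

Atomic conditions:
  resource owner approved: no → false
  NOT device is managed: yes → false
  department = ops: legal == ops is false
  on corporate VPN: yes → true
  request hour (0-23) = 13: 9 == 13 is false
  MFA completed: yes → true
  request region ∈ {ap-south, sa-east, us-east}: sa-east is in the set → true
  source IP on allow-list: yes → true
  clearance level < 3: 1 < 3 is true
  session risk score between 20 and 86: 83 in [20, 86] is true
  role ∈ {auditor, editor, owner, viewer}: admin is not in the set → false
  account age between 278 days and 388 days: 2336 in [278, 388] is false
  session risk score < 14: 83 < 14 is false
  clearance level ≤ 1: 1 ≤ 1 is true
  department ∈ {hr, sales}: legal is not in the set → false
  role ∈ {admin, guest, owner}: admin is in the set → true
Combine:
[1.1.1.1] false OR false = false
[1.1.1.2.1] false AND true = false
[1.1.1.2] NOT false = true
[1.1.1] false AND true = false
[1.1.2.3] true AND true = true
[1.1.2] false AND true AND true = false
[1.1] false AND false = false
[1] NOT false = true
[2.1.1.2] true OR false = true
[2.1.1] true → true = true
[2.1] NOT true = false
[2.2.2] false OR true = true
[2.2] false AND true = false
[2.3] false OR false OR true = true
[2] false AND false AND true = false
[root] true OR false = true
Overall: true → granted

Granted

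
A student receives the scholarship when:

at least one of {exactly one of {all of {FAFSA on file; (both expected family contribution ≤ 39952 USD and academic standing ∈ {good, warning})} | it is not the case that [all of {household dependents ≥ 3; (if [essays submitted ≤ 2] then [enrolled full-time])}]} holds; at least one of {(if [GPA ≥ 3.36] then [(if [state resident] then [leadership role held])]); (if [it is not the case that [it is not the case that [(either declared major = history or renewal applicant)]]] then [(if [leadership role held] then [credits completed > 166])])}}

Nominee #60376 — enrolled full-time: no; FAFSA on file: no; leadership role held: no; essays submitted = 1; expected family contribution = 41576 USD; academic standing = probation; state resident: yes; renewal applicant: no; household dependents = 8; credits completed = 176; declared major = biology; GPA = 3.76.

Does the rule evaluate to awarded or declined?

Awarded

Atomic conditions:
  FAFSA on file: no → false
  expected family contribution ≤ 39952 USD: 41576 ≤ 39952 is false
  academic standing ∈ {good, warning}: probation is not in the set → false
  household dependents ≥ 3: 8 ≥ 3 is true
  essays submitted ≤ 2: 1 ≤ 2 is true
  enrolled full-time: no → false
  GPA ≥ 3.36: 3.76 ≥ 3.36 is true
  state resident: yes → true
  leadership role held: no → false
  declared major = history: biology == history is false
  renewal applicant: no → false
  credits completed > 166: 176 > 166 is true
Combine:
[1.1.2] false AND false = false
[1.1] false AND false = false
[1.2.1.2] true → false = false
[1.2.1] true AND false = false
[1.2] NOT false = true
[1] exactly-one(false, true) = true
[2.1.2] true → false = false
[2.1] true → false = false
[2.2.1.1.1] false OR false = false
[2.2.1.1] NOT false = true
[2.2.1] NOT true = false
[2.2.2] false → true (antecedent false ⇒ implication holds) = true
[2.2] false → true (antecedent false ⇒ implication holds) = true
[2] false OR true = true
[root] true OR true = true
Overall: true → awarded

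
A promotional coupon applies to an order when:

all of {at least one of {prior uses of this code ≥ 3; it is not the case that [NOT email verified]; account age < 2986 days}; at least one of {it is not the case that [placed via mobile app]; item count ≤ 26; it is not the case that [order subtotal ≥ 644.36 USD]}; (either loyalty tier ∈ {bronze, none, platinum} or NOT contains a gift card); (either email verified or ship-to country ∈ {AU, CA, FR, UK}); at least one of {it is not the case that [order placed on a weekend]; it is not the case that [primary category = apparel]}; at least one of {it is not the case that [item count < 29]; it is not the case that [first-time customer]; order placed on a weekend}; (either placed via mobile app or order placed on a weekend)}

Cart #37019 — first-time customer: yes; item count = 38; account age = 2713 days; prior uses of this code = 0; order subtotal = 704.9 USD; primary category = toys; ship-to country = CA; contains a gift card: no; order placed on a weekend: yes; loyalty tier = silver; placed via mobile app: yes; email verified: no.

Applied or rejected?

Atomic conditions:
  prior uses of this code ≥ 3: 0 ≥ 3 is false
  NOT email verified: no → true
  account age < 2986 days: 2713 < 2986 is true
  placed via mobile app: yes → true
  item count ≤ 26: 38 ≤ 26 is false
  order subtotal ≥ 644.36 USD: 704.9 ≥ 644.36 is true
  loyalty tier ∈ {bronze, none, platinum}: silver is not in the set → false
  NOT contains a gift card: no → true
  email verified: no → false
  ship-to country ∈ {AU, CA, FR, UK}: CA is in the set → true
  order placed on a weekend: yes → true
  primary category = apparel: toys == apparel is false
  item count < 29: 38 < 29 is false
  first-time customer: yes → true
Combine:
[1.2] NOT true = false
[1] false OR false OR true = true
[2.1] NOT true = false
[2.3] NOT true = false
[2] false OR false OR false = false
[3] false OR true = true
[4] false OR true = true
[5.1] NOT true = false
[5.2] NOT false = true
[5] false OR true = true
[6.1] NOT false = true
[6.2] NOT true = false
[6] true OR false OR true = true
[7] true OR true = true
[root] true AND false AND true AND true AND true AND true AND true = false
Overall: false → rejected

Rejected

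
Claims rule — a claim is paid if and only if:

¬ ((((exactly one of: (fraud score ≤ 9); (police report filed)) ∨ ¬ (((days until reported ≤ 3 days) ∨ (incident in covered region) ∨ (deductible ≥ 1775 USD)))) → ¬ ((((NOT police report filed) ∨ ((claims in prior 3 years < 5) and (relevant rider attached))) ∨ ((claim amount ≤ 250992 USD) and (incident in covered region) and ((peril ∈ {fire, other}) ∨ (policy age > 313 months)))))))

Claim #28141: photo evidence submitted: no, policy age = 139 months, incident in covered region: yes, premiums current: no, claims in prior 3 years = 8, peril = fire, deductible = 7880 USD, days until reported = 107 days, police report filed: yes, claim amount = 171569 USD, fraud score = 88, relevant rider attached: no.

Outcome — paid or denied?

Paid

Atomic conditions:
  fraud score ≤ 9: 88 ≤ 9 is false
  police report filed: yes → true
  days until reported ≤ 3 days: 107 ≤ 3 is false
  incident in covered region: yes → true
  deductible ≥ 1775 USD: 7880 ≥ 1775 is true
  NOT police report filed: yes → false
  claims in prior 3 years < 5: 8 < 5 is false
  relevant rider attached: no → false
  claim amount ≤ 250992 USD: 171569 ≤ 250992 is true
  peril ∈ {fire, other}: fire is in the set → true
  policy age > 313 months: 139 > 313 is false
Combine:
[1.1.1] exactly-one(false, true) = true
[1.1.2.1] false OR true OR true = true
[1.1.2] NOT true = false
[1.1] true OR false = true
[1.2.1.1.2] false AND false = false
[1.2.1.1] false OR false = false
[1.2.1.2.3] true OR false = true
[1.2.1.2] true AND true AND true = true
[1.2.1] false OR true = true
[1.2] NOT true = false
[1] true → false = false
[root] NOT false = true
Overall: true → paid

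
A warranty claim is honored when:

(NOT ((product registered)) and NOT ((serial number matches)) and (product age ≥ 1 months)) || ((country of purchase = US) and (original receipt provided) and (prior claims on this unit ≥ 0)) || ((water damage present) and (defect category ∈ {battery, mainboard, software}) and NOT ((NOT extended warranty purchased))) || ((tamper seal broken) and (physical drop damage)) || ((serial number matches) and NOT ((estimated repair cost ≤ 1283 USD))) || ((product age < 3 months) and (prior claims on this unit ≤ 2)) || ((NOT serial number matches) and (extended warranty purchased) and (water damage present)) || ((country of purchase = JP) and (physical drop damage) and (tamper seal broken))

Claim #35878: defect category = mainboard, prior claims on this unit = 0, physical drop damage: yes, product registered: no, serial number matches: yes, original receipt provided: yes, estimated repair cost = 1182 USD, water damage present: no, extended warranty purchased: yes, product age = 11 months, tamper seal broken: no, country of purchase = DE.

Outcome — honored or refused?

Refused

Atomic conditions:
  product registered: no → false
  serial number matches: yes → true
  product age ≥ 1 months: 11 ≥ 1 is true
  country of purchase = US: DE == US is false
  original receipt provided: yes → true
  prior claims on this unit ≥ 0: 0 ≥ 0 is true
  water damage present: no → false
  defect category ∈ {battery, mainboard, software}: mainboard is in the set → true
  NOT extended warranty purchased: yes → false
  tamper seal broken: no → false
  physical drop damage: yes → true
  estimated repair cost ≤ 1283 USD: 1182 ≤ 1283 is true
  product age < 3 months: 11 < 3 is false
  prior claims on this unit ≤ 2: 0 ≤ 2 is true
  NOT serial number matches: yes → false
  extended warranty purchased: yes → true
  country of purchase = JP: DE == JP is false
Combine:
[1.1] NOT false = true
[1.2] NOT true = false
[1] true AND false AND true = false
[2] false AND true AND true = false
[3.3] NOT false = true
[3] false AND true AND true = false
[4] false AND true = false
[5.2] NOT true = false
[5] true AND false = false
[6] false AND true = false
[7] false AND true AND false = false
[8] false AND true AND false = false
[root] false OR false OR false OR false OR false OR false OR false OR false = false
Overall: false → refused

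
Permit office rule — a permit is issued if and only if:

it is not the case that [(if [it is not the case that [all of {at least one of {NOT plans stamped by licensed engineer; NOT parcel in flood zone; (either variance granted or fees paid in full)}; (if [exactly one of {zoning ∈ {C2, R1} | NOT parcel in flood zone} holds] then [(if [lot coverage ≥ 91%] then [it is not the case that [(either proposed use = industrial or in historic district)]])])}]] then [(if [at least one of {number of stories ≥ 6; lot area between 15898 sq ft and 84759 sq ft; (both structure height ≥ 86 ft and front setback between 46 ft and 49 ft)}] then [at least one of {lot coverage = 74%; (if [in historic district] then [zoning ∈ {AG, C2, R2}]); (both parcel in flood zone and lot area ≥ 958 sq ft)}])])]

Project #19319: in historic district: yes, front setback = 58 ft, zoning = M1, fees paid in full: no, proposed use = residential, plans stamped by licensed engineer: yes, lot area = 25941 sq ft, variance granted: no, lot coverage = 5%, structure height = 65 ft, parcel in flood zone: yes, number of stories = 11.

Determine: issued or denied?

Denied

Atomic conditions:
  NOT plans stamped by licensed engineer: yes → false
  NOT parcel in flood zone: yes → false
  variance granted: no → false
  fees paid in full: no → false
  zoning ∈ {C2, R1}: M1 is not in the set → false
  lot coverage ≥ 91%: 5 ≥ 91 is false
  proposed use = industrial: residential == industrial is false
  in historic district: yes → true
  number of stories ≥ 6: 11 ≥ 6 is true
  lot area between 15898 sq ft and 84759 sq ft: 25941 in [15898, 84759] is true
  structure height ≥ 86 ft: 65 ≥ 86 is false
  front setback between 46 ft and 49 ft: 58 in [46, 49] is false
  lot coverage = 74%: 5 == 74 is false
  zoning ∈ {AG, C2, R2}: M1 is not in the set → false
  parcel in flood zone: yes → true
  lot area ≥ 958 sq ft: 25941 ≥ 958 is true
Combine:
[1.1.1.1.3] false OR false = false
[1.1.1.1] false OR false OR false = false
[1.1.1.2.1] exactly-one(false, false) = false
[1.1.1.2.2.2.1] false OR true = true
[1.1.1.2.2.2] NOT true = false
[1.1.1.2.2] false → false (antecedent false ⇒ implication holds) = true
[1.1.1.2] false → true (antecedent false ⇒ implication holds) = true
[1.1.1] false AND true = false
[1.1] NOT false = true
[1.2.1.3] false AND false = false
[1.2.1] true OR true OR false = true
[1.2.2.2] true → false = false
[1.2.2.3] true AND true = true
[1.2.2] false OR false OR true = true
[1.2] true → true = true
[1] true → true = true
[root] NOT true = false
Overall: false → denied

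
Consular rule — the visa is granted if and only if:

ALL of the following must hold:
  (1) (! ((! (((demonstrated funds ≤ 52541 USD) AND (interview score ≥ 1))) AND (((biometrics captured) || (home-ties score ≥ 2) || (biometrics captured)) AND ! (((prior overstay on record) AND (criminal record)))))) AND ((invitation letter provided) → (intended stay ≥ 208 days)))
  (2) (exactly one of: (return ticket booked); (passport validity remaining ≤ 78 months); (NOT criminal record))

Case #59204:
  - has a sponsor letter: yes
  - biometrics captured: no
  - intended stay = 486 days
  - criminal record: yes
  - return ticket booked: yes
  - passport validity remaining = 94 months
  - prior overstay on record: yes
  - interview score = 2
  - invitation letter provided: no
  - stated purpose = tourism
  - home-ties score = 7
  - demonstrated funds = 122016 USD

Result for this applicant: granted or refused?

Atomic conditions:
  demonstrated funds ≤ 52541 USD: 122016 ≤ 52541 is false
  interview score ≥ 1: 2 ≥ 1 is true
  biometrics captured: no → false
  home-ties score ≥ 2: 7 ≥ 2 is true
  prior overstay on record: yes → true
  criminal record: yes → true
  invitation letter provided: no → false
  intended stay ≥ 208 days: 486 ≥ 208 is true
  return ticket booked: yes → true
  passport validity remaining ≤ 78 months: 94 ≤ 78 is false
  NOT criminal record: yes → false
Combine:
[1.1.1.1.1] false AND true = false
[1.1.1.1] NOT false = true
[1.1.1.2.1] false OR true OR false = true
[1.1.1.2.2.1] true AND true = true
[1.1.1.2.2] NOT true = false
[1.1.1.2] true AND false = false
[1.1.1] true AND false = false
[1.1] NOT false = true
[1.2] false → true (antecedent false ⇒ implication holds) = true
[1] true AND true = true
[2] exactly-one(true, false, false) = true
[root] true AND true = true
Overall: true → granted

Granted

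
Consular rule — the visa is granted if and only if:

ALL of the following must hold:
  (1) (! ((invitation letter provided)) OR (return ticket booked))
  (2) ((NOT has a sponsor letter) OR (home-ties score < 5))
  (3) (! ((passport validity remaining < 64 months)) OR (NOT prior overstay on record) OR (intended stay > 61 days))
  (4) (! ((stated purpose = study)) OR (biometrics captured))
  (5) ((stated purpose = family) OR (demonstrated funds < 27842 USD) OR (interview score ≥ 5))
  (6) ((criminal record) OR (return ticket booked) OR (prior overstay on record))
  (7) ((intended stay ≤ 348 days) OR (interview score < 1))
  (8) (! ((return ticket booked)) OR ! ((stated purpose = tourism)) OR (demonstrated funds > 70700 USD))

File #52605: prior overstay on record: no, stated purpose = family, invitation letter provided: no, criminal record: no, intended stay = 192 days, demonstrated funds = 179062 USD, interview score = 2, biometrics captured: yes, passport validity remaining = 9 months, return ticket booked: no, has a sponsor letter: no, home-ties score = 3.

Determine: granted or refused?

Refused

Atomic conditions:
  invitation letter provided: no → false
  return ticket booked: no → false
  NOT has a sponsor letter: no → true
  home-ties score < 5: 3 < 5 is true
  passport validity remaining < 64 months: 9 < 64 is true
  NOT prior overstay on record: no → true
  intended stay > 61 days: 192 > 61 is true
  stated purpose = study: family == study is false
  biometrics captured: yes → true
  stated purpose = family: family == family is true
  demonstrated funds < 27842 USD: 179062 < 27842 is false
  interview score ≥ 5: 2 ≥ 5 is false
  criminal record: no → false
  prior overstay on record: no → false
  intended stay ≤ 348 days: 192 ≤ 348 is true
  interview score < 1: 2 < 1 is false
  stated purpose = tourism: family == tourism is false
  demonstrated funds > 70700 USD: 179062 > 70700 is true
Combine:
[1.1] NOT false = true
[1] true OR false = true
[2] true OR true = true
[3.1] NOT true = false
[3] false OR true OR true = true
[4.1] NOT false = true
[4] true OR true = true
[5] true OR false OR false = true
[6] false OR false OR false = false
[7] true OR false = true
[8.1] NOT false = true
[8.2] NOT false = true
[8] true OR true OR true = true
[root] true AND true AND true AND true AND true AND false AND true AND true = false
Overall: false → refused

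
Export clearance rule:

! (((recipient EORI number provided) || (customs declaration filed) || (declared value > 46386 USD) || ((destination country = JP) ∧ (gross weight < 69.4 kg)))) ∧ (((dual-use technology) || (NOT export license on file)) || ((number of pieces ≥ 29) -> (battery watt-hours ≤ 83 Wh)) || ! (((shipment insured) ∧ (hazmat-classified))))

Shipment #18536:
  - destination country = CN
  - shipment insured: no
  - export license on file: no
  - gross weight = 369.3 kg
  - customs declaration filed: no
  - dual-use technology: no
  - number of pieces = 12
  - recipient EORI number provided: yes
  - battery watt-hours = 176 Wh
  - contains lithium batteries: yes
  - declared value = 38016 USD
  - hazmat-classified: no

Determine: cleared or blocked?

Atomic conditions:
  recipient EORI number provided: yes → true
  customs declaration filed: no → false
  declared value > 46386 USD: 38016 > 46386 is false
  destination country = JP: CN == JP is false
  gross weight < 69.4 kg: 369.3 < 69.4 is false
  dual-use technology: no → false
  NOT export license on file: no → true
  number of pieces ≥ 29: 12 ≥ 29 is false
  battery watt-hours ≤ 83 Wh: 176 ≤ 83 is false
  shipment insured: no → false
  hazmat-classified: no → false
Combine:
[1.1.4] false AND false = false
[1.1] true OR false OR false OR false = true
[1] NOT true = false
[2.1] false OR true = true
[2.2] false → false (antecedent false ⇒ implication holds) = true
[2.3.1] false AND false = false
[2.3] NOT false = true
[2] true OR true OR true = true
[root] false AND true = false
Overall: false → blocked

Blocked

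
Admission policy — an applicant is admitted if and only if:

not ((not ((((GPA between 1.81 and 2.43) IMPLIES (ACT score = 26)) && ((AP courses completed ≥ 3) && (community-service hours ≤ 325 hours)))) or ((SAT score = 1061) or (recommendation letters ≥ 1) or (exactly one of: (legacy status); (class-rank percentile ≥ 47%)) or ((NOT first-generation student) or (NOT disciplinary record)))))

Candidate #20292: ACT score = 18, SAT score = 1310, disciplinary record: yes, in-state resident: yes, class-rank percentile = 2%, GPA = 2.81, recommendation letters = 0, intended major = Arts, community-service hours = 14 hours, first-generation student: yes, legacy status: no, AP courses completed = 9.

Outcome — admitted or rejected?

Atomic conditions:
  GPA between 1.81 and 2.43: 2.81 in [1.81, 2.43] is false
  ACT score = 26: 18 == 26 is false
  AP courses completed ≥ 3: 9 ≥ 3 is true
  community-service hours ≤ 325 hours: 14 ≤ 325 is true
  SAT score = 1061: 1310 == 1061 is false
  recommendation letters ≥ 1: 0 ≥ 1 is false
  legacy status: no → false
  class-rank percentile ≥ 47%: 2 ≥ 47 is false
  NOT first-generation student: yes → false
  NOT disciplinary record: yes → false
Combine:
[1.1.1.1] false → false (antecedent false ⇒ implication holds) = true
[1.1.1.2] true AND true = true
[1.1.1] true AND true = true
[1.1] NOT true = false
[1.2.3] exactly-one(false, false) = false
[1.2.4] false OR false = false
[1.2] false OR false OR false OR false = false
[1] false OR false = false
[root] NOT false = true
Overall: true → admitted

Admitted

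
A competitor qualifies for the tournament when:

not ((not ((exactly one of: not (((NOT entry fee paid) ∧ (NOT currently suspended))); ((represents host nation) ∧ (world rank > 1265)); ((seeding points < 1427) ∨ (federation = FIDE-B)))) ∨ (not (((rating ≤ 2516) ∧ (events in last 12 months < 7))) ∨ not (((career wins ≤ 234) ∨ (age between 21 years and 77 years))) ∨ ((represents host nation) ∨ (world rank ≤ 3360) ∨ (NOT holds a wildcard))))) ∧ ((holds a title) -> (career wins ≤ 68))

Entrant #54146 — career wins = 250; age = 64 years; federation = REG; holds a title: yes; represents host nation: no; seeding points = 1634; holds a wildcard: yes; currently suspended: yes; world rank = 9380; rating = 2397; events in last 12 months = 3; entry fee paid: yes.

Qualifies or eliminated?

Atomic conditions:
  NOT entry fee paid: yes → false
  NOT currently suspended: yes → false
  represents host nation: no → false
  world rank > 1265: 9380 > 1265 is true
  seeding points < 1427: 1634 < 1427 is false
  federation = FIDE-B: REG == FIDE-B is false
  rating ≤ 2516: 2397 ≤ 2516 is true
  events in last 12 months < 7: 3 < 7 is true
  career wins ≤ 234: 250 ≤ 234 is false
  age between 21 years and 77 years: 64 in [21, 77] is true
  world rank ≤ 3360: 9380 ≤ 3360 is false
  NOT holds a wildcard: yes → false
  holds a title: yes → true
  career wins ≤ 68: 250 ≤ 68 is false
Combine:
[1.1.1.1.1.1] false AND false = false
[1.1.1.1.1] NOT false = true
[1.1.1.1.2] false AND true = false
[1.1.1.1.3] false OR false = false
[1.1.1.1] exactly-one(true, false, false) = true
[1.1.1] NOT true = false
[1.1.2.1.1] true AND true = true
[1.1.2.1] NOT true = false
[1.1.2.2.1] false OR true = true
[1.1.2.2] NOT true = false
[1.1.2.3] false OR false OR false = false
[1.1.2] false OR false OR false = false
[1.1] false OR false = false
[1] NOT false = true
[2] true → false = false
[root] true AND false = false
Overall: false → eliminated

Eliminated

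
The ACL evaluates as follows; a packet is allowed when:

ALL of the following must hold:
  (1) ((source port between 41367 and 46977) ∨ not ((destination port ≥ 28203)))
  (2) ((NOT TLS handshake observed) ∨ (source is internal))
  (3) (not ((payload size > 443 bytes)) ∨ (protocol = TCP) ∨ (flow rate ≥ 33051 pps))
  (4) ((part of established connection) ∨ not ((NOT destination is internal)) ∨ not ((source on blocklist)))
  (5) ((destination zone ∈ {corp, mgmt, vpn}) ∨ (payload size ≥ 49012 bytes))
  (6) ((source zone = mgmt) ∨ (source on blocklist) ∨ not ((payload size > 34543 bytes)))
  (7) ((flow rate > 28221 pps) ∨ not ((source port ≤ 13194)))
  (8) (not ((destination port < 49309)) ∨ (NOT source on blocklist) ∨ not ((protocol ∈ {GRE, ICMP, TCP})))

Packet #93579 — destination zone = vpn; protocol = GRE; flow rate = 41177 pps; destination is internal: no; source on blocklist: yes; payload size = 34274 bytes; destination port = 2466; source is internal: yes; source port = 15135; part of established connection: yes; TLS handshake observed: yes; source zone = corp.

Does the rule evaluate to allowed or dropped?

Atomic conditions:
  source port between 41367 and 46977: 15135 in [41367, 46977] is false
  destination port ≥ 28203: 2466 ≥ 28203 is false
  NOT TLS handshake observed: yes → false
  source is internal: yes → true
  payload size > 443 bytes: 34274 > 443 is true
  protocol = TCP: GRE == TCP is false
  flow rate ≥ 33051 pps: 41177 ≥ 33051 is true
  part of established connection: yes → true
  NOT destination is internal: no → true
  source on blocklist: yes → true
  destination zone ∈ {corp, mgmt, vpn}: vpn is in the set → true
  payload size ≥ 49012 bytes: 34274 ≥ 49012 is false
  source zone = mgmt: corp == mgmt is false
  payload size > 34543 bytes: 34274 > 34543 is false
  flow rate > 28221 pps: 41177 > 28221 is true
  source port ≤ 13194: 15135 ≤ 13194 is false
  destination port < 49309: 2466 < 49309 is true
  NOT source on blocklist: yes → false
  protocol ∈ {GRE, ICMP, TCP}: GRE is in the set → true
Combine:
[1.2] NOT false = true
[1] false OR true = true
[2] false OR true = true
[3.1] NOT true = false
[3] false OR false OR true = true
[4.2] NOT true = false
[4.3] NOT true = false
[4] true OR false OR false = true
[5] true OR false = true
[6.3] NOT false = true
[6] false OR true OR true = true
[7.2] NOT false = true
[7] true OR true = true
[8.1] NOT true = false
[8.3] NOT true = false
[8] false OR false OR false = false
[root] true AND true AND true AND true AND true AND true AND true AND false = false
Overall: false → dropped

Dropped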